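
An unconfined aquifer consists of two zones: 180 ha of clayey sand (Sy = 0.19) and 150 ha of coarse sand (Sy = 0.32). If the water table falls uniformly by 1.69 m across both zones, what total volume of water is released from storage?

ΔV ≈ 1.39 × 10^6 m³

A₁ = 180 ha = 1.8 × 10^6 m²; A₂ = 150 ha = 1.5 × 10^6 m²
ΔV₁ = 0.19 × 1.8 × 10^6 × 1.69 = 5.78 × 10^5 m³
ΔV₂ = 0.32 × 1.5 × 10^6 × 1.69 = 8.112 × 10^5 m³
ΔV = ΔV₁ + ΔV₂ = 1.389 × 10^6 m³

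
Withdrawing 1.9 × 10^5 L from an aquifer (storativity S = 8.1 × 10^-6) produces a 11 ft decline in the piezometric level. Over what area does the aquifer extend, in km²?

Δh = 11 ft = 3.353 m
ΔV = 1.9 × 10^5 L = 190 m³
A = ΔV / (S × Δh) = 190 / (8.1 × 10^-6 × 3.353) = 6.996 × 10^6 m²
A = 6.996 × 10^6 m² = 6.996 km²

A ≈ 7 km²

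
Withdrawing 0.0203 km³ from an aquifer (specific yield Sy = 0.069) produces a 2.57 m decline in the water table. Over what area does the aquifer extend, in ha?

A ≈ 11400 ha

ΔV = 0.0203 km³ = 2.03 × 10^7 m³
A = ΔV / (Sy × Δh) = 2.03 × 10^7 / (0.069 × 2.57) = 1.145 × 10^8 m²
A = 1.145 × 10^8 m² = 11450 ha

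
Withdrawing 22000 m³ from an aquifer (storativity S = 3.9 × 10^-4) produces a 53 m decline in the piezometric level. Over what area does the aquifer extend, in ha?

A ≈ 106 ha

A = ΔV / (S × Δh) = 22000 / (3.9 × 10^-4 × 53) = 1.064 × 10^6 m²
A = 1.064 × 10^6 m² = 106.4 ha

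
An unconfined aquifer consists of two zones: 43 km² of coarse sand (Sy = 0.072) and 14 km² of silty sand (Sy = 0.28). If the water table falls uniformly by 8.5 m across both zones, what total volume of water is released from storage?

A₁ = 43 km² = 4.3 × 10^7 m²; A₂ = 14 km² = 1.4 × 10^7 m²
ΔV₁ = 0.072 × 4.3 × 10^7 × 8.5 = 2.632 × 10^7 m³
ΔV₂ = 0.28 × 1.4 × 10^7 × 8.5 = 3.332 × 10^7 m³
ΔV = ΔV₁ + ΔV₂ = 5.964 × 10^7 m³

ΔV ≈ 5.96 × 10^7 m³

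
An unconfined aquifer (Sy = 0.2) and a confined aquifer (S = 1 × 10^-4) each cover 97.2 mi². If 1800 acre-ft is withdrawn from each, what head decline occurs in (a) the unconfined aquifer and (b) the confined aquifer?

Δh_u ≈ 0.0441 m; Δh_c ≈ 88.2 m

A = 97.2 mi² = 2.517 × 10^8 m²
ΔV = 1800 acre-ft = 2.22 × 10^6 m³
Unconfined: Δh_u = ΔV/(Sy·A) = 2.22 × 10^6/(0.2 × 2.517 × 10^8) = 0.0441 m
Confined: Δh_c = ΔV/(S·A) = 2.22 × 10^6/(1 × 10^-4 × 2.517 × 10^8) = 88.19 m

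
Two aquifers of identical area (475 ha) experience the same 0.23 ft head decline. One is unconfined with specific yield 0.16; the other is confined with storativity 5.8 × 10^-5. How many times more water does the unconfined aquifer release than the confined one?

ΔV_u / ΔV_c ≈ 2760

A = 475 ha = 4.75 × 10^6 m²
Δh = 0.23 ft = 0.0701 m
Unconfined: ΔV_u = Sy × A × Δh = 0.16 × 4.75 × 10^6 × 0.0701 = 53280 m³
Confined: ΔV_c = S × A × Δh = 5.8 × 10^-5 × 4.75 × 10^6 × 0.0701 = 19.31 m³
Ratio = ΔV_u / ΔV_c = Sy / S = 0.16 / 5.8 × 10^-5 = 2759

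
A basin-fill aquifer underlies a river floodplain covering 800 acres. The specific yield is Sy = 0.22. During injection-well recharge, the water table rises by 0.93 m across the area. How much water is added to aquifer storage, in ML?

A = 800 acres = 3.237 × 10^6 m²
ΔV = Sy × A × Δh = 0.22 × 3.237 × 10^6 m² × 0.93 m = 6.624 × 10^5 m³
ΔV = 6.624 × 10^5 m³ = 662.4 ML

ΔV ≈ 662 ML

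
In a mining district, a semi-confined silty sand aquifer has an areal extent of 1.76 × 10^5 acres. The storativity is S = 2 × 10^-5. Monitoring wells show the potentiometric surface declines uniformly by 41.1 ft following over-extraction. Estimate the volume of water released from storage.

ΔV ≈ 1.78 × 10^5 m³

A = 1.76 × 10^5 acres = 7.122 × 10^8 m²
Δh = 41.1 ft = 12.53 m
ΔV = S × A × Δh = 2 × 10^-5 × 7.122 × 10^8 m² × 12.53 m = 1.785 × 10^5 m³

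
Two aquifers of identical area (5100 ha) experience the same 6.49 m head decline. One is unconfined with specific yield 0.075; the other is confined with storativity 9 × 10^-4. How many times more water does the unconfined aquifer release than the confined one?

ΔV_u / ΔV_c ≈ 83.3

A = 5100 ha = 5.1 × 10^7 m²
Unconfined: ΔV_u = Sy × A × Δh = 0.075 × 5.1 × 10^7 × 6.49 = 2.482 × 10^7 m³
Confined: ΔV_c = S × A × Δh = 9 × 10^-4 × 5.1 × 10^7 × 6.49 = 2.979 × 10^5 m³
Ratio = ΔV_u / ΔV_c = Sy / S = 0.075 / 9 × 10^-4 = 83.33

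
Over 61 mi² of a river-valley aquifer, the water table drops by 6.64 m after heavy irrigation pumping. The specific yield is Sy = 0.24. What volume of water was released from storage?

ΔV ≈ 2.52 × 10^8 m³

A = 61 mi² = 1.58 × 10^8 m²
ΔV = Sy × A × Δh = 0.24 × 1.58 × 10^8 m² × 6.64 m = 2.518 × 10^8 m³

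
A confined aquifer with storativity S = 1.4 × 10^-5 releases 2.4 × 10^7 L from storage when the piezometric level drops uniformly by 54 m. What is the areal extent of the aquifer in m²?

A ≈ 3.17 × 10^7 m²

ΔV = 2.4 × 10^7 L = 24000 m³
A = ΔV / (S × Δh) = 24000 / (1.4 × 10^-5 × 54) = 3.175 × 10^7 m²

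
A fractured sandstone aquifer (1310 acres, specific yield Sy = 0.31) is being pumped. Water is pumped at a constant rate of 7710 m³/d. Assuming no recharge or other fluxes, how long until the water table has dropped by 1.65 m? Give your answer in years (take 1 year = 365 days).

t ≈ 0.964 years

A = 1310 acres = 5.301 × 10^6 m²
ΔV = Sy × A × Δh = 0.31 × 5.301 × 10^6 × 1.65 = 2.712 × 10^6 m³
t = ΔV / Q = 2.712 × 10^6 m³ / 7710 m³/d = 351.7 d
t = 351.7 d ≈ 0.9636 years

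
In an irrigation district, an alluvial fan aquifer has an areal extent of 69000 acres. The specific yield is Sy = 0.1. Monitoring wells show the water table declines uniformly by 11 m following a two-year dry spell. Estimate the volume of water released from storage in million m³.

A = 69000 acres = 2.792 × 10^8 m²
ΔV = Sy × A × Δh = 0.1 × 2.792 × 10^8 m² × 11 m = 3.072 × 10^8 m³
ΔV = 3.072 × 10^8 m³ = 307.2 million m³

ΔV ≈ 307 million m³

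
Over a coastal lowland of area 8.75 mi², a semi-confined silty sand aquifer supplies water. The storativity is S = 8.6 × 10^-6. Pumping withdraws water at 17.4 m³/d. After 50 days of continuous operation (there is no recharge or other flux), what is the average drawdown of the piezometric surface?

A = 8.75 mi² = 2.266 × 10^7 m²
ΔV = Q × t = 17.4 m³/d × 50 d = 870 m³
Δh = ΔV / (S × A) = 870 / (8.6 × 10^-6 × 2.266 × 10^7) = 4.464 m

Δh ≈ 4.46 m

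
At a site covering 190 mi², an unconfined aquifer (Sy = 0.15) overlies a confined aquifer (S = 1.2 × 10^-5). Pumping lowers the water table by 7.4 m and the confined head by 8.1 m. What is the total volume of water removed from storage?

A = 190 mi² = 4.921 × 10^8 m²
Unconfined: ΔV_u = Sy × A × Δh_u = 0.15 × 4.921 × 10^8 × 7.4 = 5.462 × 10^8 m³
Confined: ΔV_c = S × A × Δh_c = 1.2 × 10^-5 × 4.921 × 10^8 × 8.1 = 47830 m³
Total ΔV = 5.462 × 10^8 + 47830 = 5.463 × 10^8 m³

ΔV ≈ 5.46 × 10^8 m³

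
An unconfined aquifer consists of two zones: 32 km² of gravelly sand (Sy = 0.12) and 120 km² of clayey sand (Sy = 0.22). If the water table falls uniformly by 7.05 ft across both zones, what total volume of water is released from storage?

ΔV ≈ 6.5 × 10^7 m³

A₁ = 32 km² = 3.2 × 10^7 m²; A₂ = 120 km² = 1.2 × 10^8 m²
Δh = 7.05 ft = 2.149 m
ΔV₁ = 0.12 × 3.2 × 10^7 × 2.149 = 8.252 × 10^6 m³
ΔV₂ = 0.22 × 1.2 × 10^8 × 2.149 = 5.673 × 10^7 m³
ΔV = ΔV₁ + ΔV₂ = 6.498 × 10^7 m³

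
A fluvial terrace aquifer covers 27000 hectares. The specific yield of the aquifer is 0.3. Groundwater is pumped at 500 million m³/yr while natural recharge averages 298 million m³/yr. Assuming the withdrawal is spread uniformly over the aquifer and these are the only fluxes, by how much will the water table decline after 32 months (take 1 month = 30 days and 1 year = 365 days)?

Δh ≈ 6.56 m

A = 27000 hectares = 2.7 × 10^8 m²
Net abstraction = 500 − 298 = 202 million m³/yr
Q_net = 202 million m³/yr = 5.534 × 10^5 m³/d
t = 32 months = 960 d
ΔV = Q × t = 5.534 × 10^5 m³/d × 960 d = 5.313 × 10^8 m³
Δh = ΔV / (Sy × A) = 5.313 × 10^8 / (0.3 × 2.7 × 10^8) = 6.559 m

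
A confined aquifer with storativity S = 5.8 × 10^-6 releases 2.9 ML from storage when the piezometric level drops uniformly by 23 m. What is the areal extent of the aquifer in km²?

ΔV = 2.9 ML = 2900 m³
A = ΔV / (S × Δh) = 2900 / (5.8 × 10^-6 × 23) = 2.174 × 10^7 m²
A = 2.174 × 10^7 m² = 21.74 km²

A ≈ 21.7 km²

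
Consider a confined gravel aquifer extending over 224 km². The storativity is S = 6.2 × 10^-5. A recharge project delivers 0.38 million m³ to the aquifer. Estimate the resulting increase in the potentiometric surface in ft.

A = 224 km² = 2.24 × 10^8 m²
ΔV = 0.38 million m³ = 3.8 × 10^5 m³
Δh = ΔV / (S × A) = 3.8 × 10^5 m³ / (6.2 × 10^-5 × 2.24 × 10^8 m²) = 27.36 m
Δh = 27.36 m = 89.77 ft

Δh ≈ 89.8 ft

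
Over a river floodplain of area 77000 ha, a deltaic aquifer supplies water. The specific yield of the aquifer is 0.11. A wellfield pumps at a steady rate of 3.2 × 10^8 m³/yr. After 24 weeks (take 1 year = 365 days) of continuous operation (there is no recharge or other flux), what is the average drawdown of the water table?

Δh ≈ 1.74 m

A = 77000 ha = 7.7 × 10^8 m²
Q = 3.2 × 10^8 m³/yr = 8.767 × 10^5 m³/d
t = 24 weeks = 168 d
ΔV = Q × t = 8.767 × 10^5 m³/d × 168 d = 1.473 × 10^8 m³
Δh = ΔV / (Sy × A) = 1.473 × 10^8 / (0.11 × 7.7 × 10^8) = 1.739 m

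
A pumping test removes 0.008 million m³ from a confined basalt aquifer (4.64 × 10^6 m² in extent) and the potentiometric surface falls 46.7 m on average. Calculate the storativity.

ΔV = 0.008 million m³ = 8000 m³
S = ΔV / (A × Δh) = 8000 m³ / (4.64 × 10^6 m² × 46.7 m) = 3.692 × 10^-5

S ≈ 3.7 × 10^-5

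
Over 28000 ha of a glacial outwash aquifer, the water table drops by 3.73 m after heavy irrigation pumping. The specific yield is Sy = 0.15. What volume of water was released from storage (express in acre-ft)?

A = 28000 ha = 2.8 × 10^8 m²
ΔV = Sy × A × Δh = 0.15 × 2.8 × 10^8 m² × 3.73 m = 1.567 × 10^8 m³
ΔV = 1.567 × 10^8 m³ = 1.27 × 10^5 acre-ft

ΔV ≈ 1.27 × 10^5 acre-ft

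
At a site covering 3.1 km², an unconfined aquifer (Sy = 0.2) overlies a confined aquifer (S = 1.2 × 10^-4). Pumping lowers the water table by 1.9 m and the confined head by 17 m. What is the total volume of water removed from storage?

A = 3.1 km² = 3.1 × 10^6 m²
Unconfined: ΔV_u = Sy × A × Δh_u = 0.2 × 3.1 × 10^6 × 1.9 = 1.178 × 10^6 m³
Confined: ΔV_c = S × A × Δh_c = 1.2 × 10^-4 × 3.1 × 10^6 × 17 = 6324 m³
Total ΔV = 1.178 × 10^6 + 6324 = 1.184 × 10^6 m³

ΔV ≈ 1.18 × 10^6 m³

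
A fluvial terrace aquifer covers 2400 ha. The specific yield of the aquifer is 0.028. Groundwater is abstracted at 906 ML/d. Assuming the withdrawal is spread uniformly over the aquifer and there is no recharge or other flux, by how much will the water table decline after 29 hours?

Δh ≈ 1.63 m

A = 2400 ha = 2.4 × 10^7 m²
Q = 906 ML/d = 9.06 × 10^5 m³/d
t = 29 hours = 1.208 d
ΔV = Q × t = 9.06 × 10^5 m³/d × 1.208 d = 1.095 × 10^6 m³
Δh = ΔV / (Sy × A) = 1.095 × 10^6 / (0.028 × 2.4 × 10^7) = 1.629 m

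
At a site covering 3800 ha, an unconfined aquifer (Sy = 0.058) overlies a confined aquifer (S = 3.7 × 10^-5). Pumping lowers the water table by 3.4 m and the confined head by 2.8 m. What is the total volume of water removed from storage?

A = 3800 ha = 3.8 × 10^7 m²
Unconfined: ΔV_u = Sy × A × Δh_u = 0.058 × 3.8 × 10^7 × 3.4 = 7.494 × 10^6 m³
Confined: ΔV_c = S × A × Δh_c = 3.7 × 10^-5 × 3.8 × 10^7 × 2.8 = 3937 m³
Total ΔV = 7.494 × 10^6 + 3937 = 7.498 × 10^6 m³

ΔV ≈ 7.5 × 10^6 m³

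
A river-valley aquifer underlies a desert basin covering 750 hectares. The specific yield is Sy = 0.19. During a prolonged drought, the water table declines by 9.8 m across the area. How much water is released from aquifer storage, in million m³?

ΔV ≈ 14 million m³

A = 750 hectares = 7.5 × 10^6 m²
ΔV = Sy × A × Δh = 0.19 × 7.5 × 10^6 m² × 9.8 m = 1.397 × 10^7 m³
ΔV = 1.397 × 10^7 m³ = 13.97 million m³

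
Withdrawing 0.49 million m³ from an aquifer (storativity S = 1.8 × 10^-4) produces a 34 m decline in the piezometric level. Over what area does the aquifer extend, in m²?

ΔV = 0.49 million m³ = 4.9 × 10^5 m³
A = ΔV / (S × Δh) = 4.9 × 10^5 / (1.8 × 10^-4 × 34) = 8.007 × 10^7 m²

A ≈ 8.01 × 10^7 m²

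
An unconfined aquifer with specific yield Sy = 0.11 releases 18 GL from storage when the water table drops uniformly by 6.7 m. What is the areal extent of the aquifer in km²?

ΔV = 18 GL = 1.8 × 10^7 m³
A = ΔV / (Sy × Δh) = 1.8 × 10^7 / (0.11 × 6.7) = 2.442 × 10^7 m²
A = 2.442 × 10^7 m² = 24.42 km²

A ≈ 24.4 km²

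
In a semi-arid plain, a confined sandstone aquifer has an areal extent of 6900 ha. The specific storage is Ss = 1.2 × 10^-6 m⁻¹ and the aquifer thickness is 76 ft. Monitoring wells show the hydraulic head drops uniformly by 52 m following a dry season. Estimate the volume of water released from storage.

b = 76 ft = 23.16 m
S = Ss × b = 1.2 × 10^-6 m⁻¹ × 23.16 m = 2.78 × 10^-5
A = 6900 ha = 6.9 × 10^7 m²
ΔV = S × A × Δh = 2.78 × 10^-5 × 6.9 × 10^7 m² × 52 m = 99740 m³

ΔV ≈ 99700 m³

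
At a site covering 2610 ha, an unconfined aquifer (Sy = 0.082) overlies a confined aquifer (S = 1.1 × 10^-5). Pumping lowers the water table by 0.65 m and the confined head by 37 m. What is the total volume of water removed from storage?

ΔV ≈ 1.4 × 10^6 m³

A = 2610 ha = 2.61 × 10^7 m²
Unconfined: ΔV_u = Sy × A × Δh_u = 0.082 × 2.61 × 10^7 × 0.65 = 1.391 × 10^6 m³
Confined: ΔV_c = S × A × Δh_c = 1.1 × 10^-5 × 2.61 × 10^7 × 37 = 10620 m³
Total ΔV = 1.391 × 10^6 + 10620 = 1.402 × 10^6 m³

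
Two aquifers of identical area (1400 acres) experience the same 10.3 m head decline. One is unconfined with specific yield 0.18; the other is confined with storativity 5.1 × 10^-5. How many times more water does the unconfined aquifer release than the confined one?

A = 1400 acres = 5.666 × 10^6 m²
Unconfined: ΔV_u = Sy × A × Δh = 0.18 × 5.666 × 10^6 × 10.3 = 1.05 × 10^7 m³
Confined: ΔV_c = S × A × Δh = 5.1 × 10^-5 × 5.666 × 10^6 × 10.3 = 2976 m³
Ratio = ΔV_u / ΔV_c = Sy / S = 0.18 / 5.1 × 10^-5 = 3529

ΔV_u / ΔV_c ≈ 3530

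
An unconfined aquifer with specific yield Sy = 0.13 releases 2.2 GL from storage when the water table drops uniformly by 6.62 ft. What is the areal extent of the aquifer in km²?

A ≈ 8.39 km²

Δh = 6.62 ft = 2.018 m
ΔV = 2.2 GL = 2.2 × 10^6 m³
A = ΔV / (Sy × Δh) = 2.2 × 10^6 / (0.13 × 2.018) = 8.387 × 10^6 m²
A = 8.387 × 10^6 m² = 8.387 km²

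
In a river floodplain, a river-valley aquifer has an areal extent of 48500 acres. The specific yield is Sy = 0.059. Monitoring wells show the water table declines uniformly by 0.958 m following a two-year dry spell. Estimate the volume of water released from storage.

A = 48500 acres = 1.963 × 10^8 m²
ΔV = Sy × A × Δh = 0.059 × 1.963 × 10^8 m² × 0.958 m = 1.109 × 10^7 m³

ΔV ≈ 1.11 × 10^7 m³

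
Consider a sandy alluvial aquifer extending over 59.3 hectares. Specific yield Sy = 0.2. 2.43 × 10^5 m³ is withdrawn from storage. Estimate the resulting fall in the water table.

Δh ≈ 2.05 m

A = 59.3 hectares = 5.93 × 10^5 m²
Δh = ΔV / (Sy × A) = 2.43 × 10^5 m³ / (0.2 × 5.93 × 10^5 m²) = 2.049 m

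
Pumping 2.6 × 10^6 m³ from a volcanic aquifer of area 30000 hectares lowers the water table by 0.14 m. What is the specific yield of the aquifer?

Sy ≈ 0.062

A = 30000 hectares = 3 × 10^8 m²
Sy = ΔV / (A × Δh) = 2.6 × 10^6 m³ / (3 × 10^8 m² × 0.14 m) = 0.0619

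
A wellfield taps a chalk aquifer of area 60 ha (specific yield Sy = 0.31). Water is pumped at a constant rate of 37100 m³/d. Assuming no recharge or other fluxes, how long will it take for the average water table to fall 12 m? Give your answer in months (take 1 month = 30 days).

t ≈ 2.01 months

A = 60 ha = 6 × 10^5 m²
ΔV = Sy × A × Δh = 0.31 × 6 × 10^5 × 12 = 2.232 × 10^6 m³
t = ΔV / Q = 2.232 × 10^6 m³ / 37100 m³/d = 60.16 d
t = 60.16 d ≈ 2.005 months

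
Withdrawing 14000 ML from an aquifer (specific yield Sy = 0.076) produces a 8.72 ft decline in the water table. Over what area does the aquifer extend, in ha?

A ≈ 6930 ha

Δh = 8.72 ft = 2.658 m
ΔV = 14000 ML = 1.4 × 10^7 m³
A = ΔV / (Sy × Δh) = 1.4 × 10^7 / (0.076 × 2.658) = 6.931 × 10^7 m²
A = 6.931 × 10^7 m² = 6931 ha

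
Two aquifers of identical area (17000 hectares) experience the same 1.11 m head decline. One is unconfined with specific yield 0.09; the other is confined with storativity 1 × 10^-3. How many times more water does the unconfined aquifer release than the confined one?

ΔV_u / ΔV_c ≈ 90

A = 17000 hectares = 1.7 × 10^8 m²
Unconfined: ΔV_u = Sy × A × Δh = 0.09 × 1.7 × 10^8 × 1.11 = 1.698 × 10^7 m³
Confined: ΔV_c = S × A × Δh = 1 × 10^-3 × 1.7 × 10^8 × 1.11 = 1.887 × 10^5 m³
Ratio = ΔV_u / ΔV_c = Sy / S = 0.09 / 1 × 10^-3 = 90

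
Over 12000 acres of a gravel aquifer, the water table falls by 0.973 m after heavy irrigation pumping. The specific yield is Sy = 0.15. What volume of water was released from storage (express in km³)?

ΔV ≈ 0.00709 km³

A = 12000 acres = 4.856 × 10^7 m²
ΔV = Sy × A × Δh = 0.15 × 4.856 × 10^7 m² × 0.973 m = 7.088 × 10^6 m³
ΔV = 7.088 × 10^6 m³ = 0.007088 km³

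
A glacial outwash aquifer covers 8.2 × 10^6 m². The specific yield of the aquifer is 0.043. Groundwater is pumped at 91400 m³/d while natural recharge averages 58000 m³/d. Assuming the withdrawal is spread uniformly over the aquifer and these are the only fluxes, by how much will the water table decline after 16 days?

Net abstraction = 91400 − 58000 = 33400 m³/d
ΔV = Q × t = 33400 m³/d × 16 d = 5.344 × 10^5 m³
Δh = ΔV / (Sy × A) = 5.344 × 10^5 / (0.043 × 8.2 × 10^6) = 1.516 m

Δh ≈ 1.52 m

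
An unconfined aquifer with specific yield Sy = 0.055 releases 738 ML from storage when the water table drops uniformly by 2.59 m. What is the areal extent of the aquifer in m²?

A ≈ 5.18 × 10^6 m²

ΔV = 738 ML = 7.38 × 10^5 m³
A = ΔV / (Sy × Δh) = 7.38 × 10^5 / (0.055 × 2.59) = 5.181 × 10^6 m²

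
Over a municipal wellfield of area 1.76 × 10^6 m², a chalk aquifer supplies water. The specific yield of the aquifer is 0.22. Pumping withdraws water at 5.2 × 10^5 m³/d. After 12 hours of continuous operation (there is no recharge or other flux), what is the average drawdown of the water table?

Δh ≈ 0.671 m

t = 12 hours = 0.5 d
ΔV = Q × t = 5.2 × 10^5 m³/d × 0.5 d = 2.6 × 10^5 m³
Δh = ΔV / (Sy × A) = 2.6 × 10^5 / (0.22 × 1.76 × 10^6) = 0.6715 m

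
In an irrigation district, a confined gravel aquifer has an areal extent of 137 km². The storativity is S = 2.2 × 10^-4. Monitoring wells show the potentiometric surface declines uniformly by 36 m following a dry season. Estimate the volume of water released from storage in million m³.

A = 137 km² = 1.37 × 10^8 m²
ΔV = S × A × Δh = 2.2 × 10^-4 × 1.37 × 10^8 m² × 36 m = 1.085 × 10^6 m³
ΔV = 1.085 × 10^6 m³ = 1.085 million m³

ΔV ≈ 1.09 million m³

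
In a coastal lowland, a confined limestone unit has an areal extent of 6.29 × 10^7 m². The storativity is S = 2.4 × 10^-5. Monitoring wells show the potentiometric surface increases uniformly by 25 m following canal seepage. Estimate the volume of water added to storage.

ΔV = S × A × Δh = 2.4 × 10^-5 × 6.29 × 10^7 m² × 25 m = 37740 m³

ΔV ≈ 37700 m³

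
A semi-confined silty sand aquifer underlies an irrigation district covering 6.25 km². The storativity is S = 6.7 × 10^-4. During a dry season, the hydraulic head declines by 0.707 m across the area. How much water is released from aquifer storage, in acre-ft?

ΔV ≈ 2.4 acre-ft

A = 6.25 km² = 6.25 × 10^6 m²
ΔV = S × A × Δh = 6.7 × 10^-4 × 6.25 × 10^6 m² × 0.707 m = 2961 m³
ΔV = 2961 m³ = 2.4 acre-ft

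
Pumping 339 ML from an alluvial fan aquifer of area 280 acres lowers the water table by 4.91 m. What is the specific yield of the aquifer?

Sy ≈ 0.061

A = 280 acres = 1.133 × 10^6 m²
ΔV = 339 ML = 3.39 × 10^5 m³
Sy = ΔV / (A × Δh) = 3.39 × 10^5 m³ / (1.133 × 10^6 m² × 4.91 m) = 0.06093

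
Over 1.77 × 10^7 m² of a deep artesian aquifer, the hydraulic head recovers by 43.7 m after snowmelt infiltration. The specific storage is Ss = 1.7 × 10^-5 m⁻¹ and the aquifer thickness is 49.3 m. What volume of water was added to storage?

S = Ss × b = 1.7 × 10^-5 m⁻¹ × 49.3 m = 8.381 × 10^-4
ΔV = S × A × Δh = 8.381 × 10^-4 × 1.77 × 10^7 m² × 43.7 m = 6.483 × 10^5 m³

ΔV ≈ 6.48 × 10^5 m³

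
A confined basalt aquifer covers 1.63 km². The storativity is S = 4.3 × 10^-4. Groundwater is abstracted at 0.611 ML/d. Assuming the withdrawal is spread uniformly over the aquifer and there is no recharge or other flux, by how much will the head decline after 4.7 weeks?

A = 1.63 km² = 1.63 × 10^6 m²
Q = 0.611 ML/d = 611 m³/d
t = 4.7 weeks = 32.9 d
ΔV = Q × t = 611 m³/d × 32.9 d = 20100 m³
Δh = ΔV / (S × A) = 20100 / (4.3 × 10^-4 × 1.63 × 10^6) = 28.68 m

Δh ≈ 28.7 m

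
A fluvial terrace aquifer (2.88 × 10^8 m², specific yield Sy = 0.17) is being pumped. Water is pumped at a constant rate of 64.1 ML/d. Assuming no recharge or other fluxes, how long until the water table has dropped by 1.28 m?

ΔV = Sy × A × Δh = 0.17 × 2.88 × 10^8 × 1.28 = 6.267 × 10^7 m³
Q = 64.1 ML/d = 64100 m³/d
t = ΔV / Q = 6.267 × 10^7 m³ / 64100 m³/d = 977.7 d

t ≈ 978 days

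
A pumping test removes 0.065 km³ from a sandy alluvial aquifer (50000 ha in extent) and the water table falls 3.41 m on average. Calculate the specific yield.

Sy ≈ 0.038

A = 50000 ha = 5 × 10^8 m²
ΔV = 0.065 km³ = 6.5 × 10^7 m³
Sy = ΔV / (A × Δh) = 6.5 × 10^7 m³ / (5 × 10^8 m² × 3.41 m) = 0.03812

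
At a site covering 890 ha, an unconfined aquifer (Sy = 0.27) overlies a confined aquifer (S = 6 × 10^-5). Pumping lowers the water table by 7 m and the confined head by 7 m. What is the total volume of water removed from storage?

ΔV ≈ 1.68 × 10^7 m³

A = 890 ha = 8.9 × 10^6 m²
Unconfined: ΔV_u = Sy × A × Δh_u = 0.27 × 8.9 × 10^6 × 7 = 1.682 × 10^7 m³
Confined: ΔV_c = S × A × Δh_c = 6 × 10^-5 × 8.9 × 10^6 × 7 = 3738 m³
Total ΔV = 1.682 × 10^7 + 3738 = 1.682 × 10^7 m³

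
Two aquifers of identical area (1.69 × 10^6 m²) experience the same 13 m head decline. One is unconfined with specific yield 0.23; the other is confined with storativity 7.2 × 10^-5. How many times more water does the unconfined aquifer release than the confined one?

ΔV_u / ΔV_c ≈ 3190

Unconfined: ΔV_u = Sy × A × Δh = 0.23 × 1.69 × 10^6 × 13 = 5.053 × 10^6 m³
Confined: ΔV_c = S × A × Δh = 7.2 × 10^-5 × 1.69 × 10^6 × 13 = 1582 m³
Ratio = ΔV_u / ΔV_c = Sy / S = 0.23 / 7.2 × 10^-5 = 3194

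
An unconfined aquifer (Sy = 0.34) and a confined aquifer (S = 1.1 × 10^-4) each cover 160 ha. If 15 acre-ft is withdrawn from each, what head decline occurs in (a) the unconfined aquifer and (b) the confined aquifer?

A = 160 ha = 1.6 × 10^6 m²
ΔV = 15 acre-ft = 18500 m³
Unconfined: Δh_u = ΔV/(Sy·A) = 18500/(0.34 × 1.6 × 10^6) = 0.03401 m
Confined: Δh_c = ΔV/(S·A) = 18500/(1.1 × 10^-4 × 1.6 × 10^6) = 105.1 m

Δh_u ≈ 0.034 m; Δh_c ≈ 105 m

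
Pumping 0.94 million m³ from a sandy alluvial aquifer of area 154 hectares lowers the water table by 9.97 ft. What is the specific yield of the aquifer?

Sy ≈ 0.2

A = 154 hectares = 1.54 × 10^6 m²
Δh = 9.97 ft = 3.039 m
ΔV = 0.94 million m³ = 9.4 × 10^5 m³
Sy = ΔV / (A × Δh) = 9.4 × 10^5 m³ / (1.54 × 10^6 m² × 3.039 m) = 0.2009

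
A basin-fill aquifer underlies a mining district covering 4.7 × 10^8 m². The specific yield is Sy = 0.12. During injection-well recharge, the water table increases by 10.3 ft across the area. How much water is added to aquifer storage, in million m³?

Δh = 10.3 ft = 3.139 m
ΔV = Sy × A × Δh = 0.12 × 4.7 × 10^8 m² × 3.139 m = 1.771 × 10^8 m³
ΔV = 1.771 × 10^8 m³ = 177.1 million m³

ΔV ≈ 177 million m³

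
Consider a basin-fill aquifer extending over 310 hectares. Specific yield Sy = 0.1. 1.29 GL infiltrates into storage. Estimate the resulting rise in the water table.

A = 310 hectares = 3.1 × 10^6 m²
ΔV = 1.29 GL = 1.29 × 10^6 m³
Δh = ΔV / (Sy × A) = 1.29 × 10^6 m³ / (0.1 × 3.1 × 10^6 m²) = 4.161 m

Δh ≈ 4.16 m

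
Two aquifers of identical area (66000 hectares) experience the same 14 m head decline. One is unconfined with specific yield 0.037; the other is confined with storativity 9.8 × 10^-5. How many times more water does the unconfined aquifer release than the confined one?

ΔV_u / ΔV_c ≈ 378

A = 66000 hectares = 6.6 × 10^8 m²
Unconfined: ΔV_u = Sy × A × Δh = 0.037 × 6.6 × 10^8 × 14 = 3.419 × 10^8 m³
Confined: ΔV_c = S × A × Δh = 9.8 × 10^-5 × 6.6 × 10^8 × 14 = 9.055 × 10^5 m³
Ratio = ΔV_u / ΔV_c = Sy / S = 0.037 / 9.8 × 10^-5 = 377.6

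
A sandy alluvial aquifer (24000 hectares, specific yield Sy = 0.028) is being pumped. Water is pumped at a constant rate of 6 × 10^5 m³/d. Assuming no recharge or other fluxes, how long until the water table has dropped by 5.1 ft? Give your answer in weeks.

t ≈ 2.49 weeks

A = 24000 hectares = 2.4 × 10^8 m²
Δh = 5.1 ft = 1.554 m
ΔV = Sy × A × Δh = 0.028 × 2.4 × 10^8 × 1.554 = 1.045 × 10^7 m³
t = ΔV / Q = 1.045 × 10^7 m³ / 6 × 10^5 m³/d = 17.41 d
t = 17.41 d ≈ 2.487 weeks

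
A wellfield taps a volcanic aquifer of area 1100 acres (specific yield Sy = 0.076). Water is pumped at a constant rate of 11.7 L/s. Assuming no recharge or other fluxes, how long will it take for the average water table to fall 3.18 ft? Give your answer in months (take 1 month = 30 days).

A = 1100 acres = 4.452 × 10^6 m²
Δh = 3.18 ft = 0.9693 m
ΔV = Sy × A × Δh = 0.076 × 4.452 × 10^6 × 0.9693 = 3.279 × 10^5 m³
Q = 11.7 L/s = 1011 m³/d
t = ΔV / Q = 3.279 × 10^5 m³ / 1011 m³/d = 324.4 d
t = 324.4 d ≈ 10.81 months

t ≈ 10.8 months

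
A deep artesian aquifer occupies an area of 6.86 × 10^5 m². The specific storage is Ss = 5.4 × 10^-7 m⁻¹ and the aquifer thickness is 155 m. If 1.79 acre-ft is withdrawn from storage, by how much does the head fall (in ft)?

S = Ss × b = 5.4 × 10^-7 m⁻¹ × 155 m = 8.37 × 10^-5
ΔV = 1.79 acre-ft = 2208 m³
Δh = ΔV / (S × A) = 2208 m³ / (8.37 × 10^-5 × 6.86 × 10^5 m²) = 38.45 m
Δh = 38.45 m = 126.2 ft

Δh ≈ 126 ft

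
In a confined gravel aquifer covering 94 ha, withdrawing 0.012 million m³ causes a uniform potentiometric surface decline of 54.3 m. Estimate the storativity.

S ≈ 2.4 × 10^-4

A = 94 ha = 9.4 × 10^5 m²
ΔV = 0.012 million m³ = 12000 m³
S = ΔV / (A × Δh) = 12000 m³ / (9.4 × 10^5 m² × 54.3 m) = 2.351 × 10^-4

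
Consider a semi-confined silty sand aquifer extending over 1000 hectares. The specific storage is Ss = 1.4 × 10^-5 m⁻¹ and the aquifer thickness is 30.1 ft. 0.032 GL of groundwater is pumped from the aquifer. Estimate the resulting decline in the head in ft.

Δh ≈ 81.7 ft

b = 30.1 ft = 9.174 m
S = Ss × b = 1.4 × 10^-5 m⁻¹ × 9.174 m = 1.284 × 10^-4
A = 1000 hectares = 1 × 10^7 m²
ΔV = 0.032 GL = 32000 m³
Δh = ΔV / (S × A) = 32000 m³ / (1.284 × 10^-4 × 1 × 10^7 m²) = 24.91 m
Δh = 24.91 m = 81.74 ft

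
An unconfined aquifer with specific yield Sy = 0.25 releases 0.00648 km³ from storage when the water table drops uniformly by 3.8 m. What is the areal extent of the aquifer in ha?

A ≈ 682 ha

ΔV = 0.00648 km³ = 6.48 × 10^6 m³
A = ΔV / (Sy × Δh) = 6.48 × 10^6 / (0.25 × 3.8) = 6.821 × 10^6 m²
A = 6.821 × 10^6 m² = 682.1 ha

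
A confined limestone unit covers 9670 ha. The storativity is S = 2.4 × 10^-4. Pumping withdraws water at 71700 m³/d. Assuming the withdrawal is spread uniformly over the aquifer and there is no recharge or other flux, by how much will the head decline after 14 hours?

A = 9670 ha = 9.67 × 10^7 m²
t = 14 hours = 0.5833 d
ΔV = Q × t = 71700 m³/d × 0.5833 d = 41820 m³
Δh = ΔV / (S × A) = 41820 / (2.4 × 10^-4 × 9.67 × 10^7) = 1.802 m

Δh ≈ 1.8 m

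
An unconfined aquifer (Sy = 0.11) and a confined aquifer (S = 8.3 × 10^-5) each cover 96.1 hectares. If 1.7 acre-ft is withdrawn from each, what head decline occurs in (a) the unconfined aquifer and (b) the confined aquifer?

A = 96.1 hectares = 9.61 × 10^5 m²
ΔV = 1.7 acre-ft = 2097 m³
Unconfined: Δh_u = ΔV/(Sy·A) = 2097/(0.11 × 9.61 × 10^5) = 0.01984 m
Confined: Δh_c = ΔV/(S·A) = 2097/(8.3 × 10^-5 × 9.61 × 10^5) = 26.29 m

Δh_u ≈ 0.0198 m; Δh_c ≈ 26.3 m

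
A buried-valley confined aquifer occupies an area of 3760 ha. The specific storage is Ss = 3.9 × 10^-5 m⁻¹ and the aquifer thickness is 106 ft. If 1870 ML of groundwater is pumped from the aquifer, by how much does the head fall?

Δh ≈ 39.5 m

b = 106 ft = 32.31 m
S = Ss × b = 3.9 × 10^-5 m⁻¹ × 32.31 m = 1.26 × 10^-3
A = 3760 ha = 3.76 × 10^7 m²
ΔV = 1870 ML = 1.87 × 10^6 m³
Δh = ΔV / (S × A) = 1.87 × 10^6 m³ / (0.00126 × 3.76 × 10^7 m²) = 39.47 m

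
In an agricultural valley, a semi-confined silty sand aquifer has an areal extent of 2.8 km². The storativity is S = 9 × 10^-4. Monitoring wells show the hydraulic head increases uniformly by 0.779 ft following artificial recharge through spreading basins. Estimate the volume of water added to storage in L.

ΔV ≈ 5.98 × 10^5 L

A = 2.8 km² = 2.8 × 10^6 m²
Δh = 0.779 ft = 0.2374 m
ΔV = S × A × Δh = 9 × 10^-4 × 2.8 × 10^6 m² × 0.2374 m = 598.3 m³
ΔV = 598.3 m³ = 5.983 × 10^5 L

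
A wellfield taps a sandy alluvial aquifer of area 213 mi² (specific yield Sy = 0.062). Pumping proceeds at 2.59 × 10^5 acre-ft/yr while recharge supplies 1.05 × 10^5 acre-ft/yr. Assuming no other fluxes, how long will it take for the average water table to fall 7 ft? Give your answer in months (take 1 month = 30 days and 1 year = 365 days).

A = 213 mi² = 5.517 × 10^8 m²
Δh = 7 ft = 2.134 m
ΔV = Sy × A × Δh = 0.062 × 5.517 × 10^8 × 2.134 = 7.298 × 10^7 m³
Net withdrawal = 2.59 × 10^5 − 1.05 × 10^5 = 1.54 × 10^5 acre-ft/yr = 5.204 × 10^5 m³/d
t = ΔV / Q = 7.298 × 10^7 m³ / 5.204 × 10^5 m³/d = 140.2 d
t = 140.2 d ≈ 4.674 months

t ≈ 4.67 months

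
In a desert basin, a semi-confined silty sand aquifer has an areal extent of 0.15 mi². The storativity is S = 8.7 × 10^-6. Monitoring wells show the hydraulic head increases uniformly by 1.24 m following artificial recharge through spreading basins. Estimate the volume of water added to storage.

A = 0.15 mi² = 3.885 × 10^5 m²
ΔV = S × A × Δh = 8.7 × 10^-6 × 3.885 × 10^5 m² × 1.24 m = 4.191 m³

ΔV ≈ 4.19 m³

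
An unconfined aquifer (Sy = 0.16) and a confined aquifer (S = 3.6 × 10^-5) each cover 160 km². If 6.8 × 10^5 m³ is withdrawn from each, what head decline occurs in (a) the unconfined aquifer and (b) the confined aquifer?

Δh_u ≈ 0.0266 m; Δh_c ≈ 118 m

A = 160 km² = 1.6 × 10^8 m²
Unconfined: Δh_u = ΔV/(Sy·A) = 6.8 × 10^5/(0.16 × 1.6 × 10^8) = 0.02656 m
Confined: Δh_c = ΔV/(S·A) = 6.8 × 10^5/(3.6 × 10^-5 × 1.6 × 10^8) = 118.1 m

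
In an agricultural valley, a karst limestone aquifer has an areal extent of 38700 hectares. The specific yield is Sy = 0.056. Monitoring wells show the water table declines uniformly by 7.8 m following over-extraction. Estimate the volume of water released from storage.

ΔV ≈ 1.69 × 10^8 m³

A = 38700 hectares = 3.87 × 10^8 m²
ΔV = Sy × A × Δh = 0.056 × 3.87 × 10^8 m² × 7.8 m = 1.69 × 10^8 m³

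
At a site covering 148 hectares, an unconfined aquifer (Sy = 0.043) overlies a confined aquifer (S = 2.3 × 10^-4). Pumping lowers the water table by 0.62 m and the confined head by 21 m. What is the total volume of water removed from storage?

ΔV ≈ 46600 m³

A = 148 hectares = 1.48 × 10^6 m²
Unconfined: ΔV_u = Sy × A × Δh_u = 0.043 × 1.48 × 10^6 × 0.62 = 39460 m³
Confined: ΔV_c = S × A × Δh_c = 2.3 × 10^-4 × 1.48 × 10^6 × 21 = 7148 m³
Total ΔV = 39460 + 7148 = 46610 m³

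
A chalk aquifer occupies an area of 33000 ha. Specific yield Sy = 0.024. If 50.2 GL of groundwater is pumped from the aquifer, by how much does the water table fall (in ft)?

Δh ≈ 20.8 ft

A = 33000 ha = 3.3 × 10^8 m²
ΔV = 50.2 GL = 5.02 × 10^7 m³
Δh = ΔV / (Sy × A) = 5.02 × 10^7 m³ / (0.024 × 3.3 × 10^8 m²) = 6.338 m
Δh = 6.338 m = 20.8 ft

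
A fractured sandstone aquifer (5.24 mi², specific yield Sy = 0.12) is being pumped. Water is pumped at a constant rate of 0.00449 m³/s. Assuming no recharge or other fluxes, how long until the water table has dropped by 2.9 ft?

A = 5.24 mi² = 1.357 × 10^7 m²
Δh = 2.9 ft = 0.8839 m
ΔV = Sy × A × Δh = 0.12 × 1.357 × 10^7 × 0.8839 = 1.44 × 10^6 m³
Q = 0.00449 m³/s = 387.9 m³/d
t = ΔV / Q = 1.44 × 10^6 m³ / 387.9 m³/d = 3711 d

t ≈ 3710 days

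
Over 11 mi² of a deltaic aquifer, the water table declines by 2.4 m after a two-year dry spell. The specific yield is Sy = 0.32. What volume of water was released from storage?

ΔV ≈ 2.19 × 10^7 m³

A = 11 mi² = 2.849 × 10^7 m²
ΔV = Sy × A × Δh = 0.32 × 2.849 × 10^7 m² × 2.4 m = 2.188 × 10^7 m³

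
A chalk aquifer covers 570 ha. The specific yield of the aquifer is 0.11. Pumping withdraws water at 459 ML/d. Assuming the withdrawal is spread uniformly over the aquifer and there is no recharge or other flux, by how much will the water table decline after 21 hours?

Δh ≈ 0.641 m

A = 570 ha = 5.7 × 10^6 m²
Q = 459 ML/d = 4.59 × 10^5 m³/d
t = 21 hours = 0.875 d
ΔV = Q × t = 4.59 × 10^5 m³/d × 0.875 d = 4.016 × 10^5 m³
Δh = ΔV / (Sy × A) = 4.016 × 10^5 / (0.11 × 5.7 × 10^6) = 0.6406 m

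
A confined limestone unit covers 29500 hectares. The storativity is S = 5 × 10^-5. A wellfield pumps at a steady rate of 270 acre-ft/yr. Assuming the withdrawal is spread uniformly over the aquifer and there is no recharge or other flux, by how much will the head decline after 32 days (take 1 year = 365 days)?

Δh ≈ 1.98 m

A = 29500 hectares = 2.95 × 10^8 m²
Q = 270 acre-ft/yr = 912.4 m³/d
ΔV = Q × t = 912.4 m³/d × 32 d = 29200 m³
Δh = ΔV / (S × A) = 29200 / (5 × 10^-5 × 2.95 × 10^8) = 1.98 m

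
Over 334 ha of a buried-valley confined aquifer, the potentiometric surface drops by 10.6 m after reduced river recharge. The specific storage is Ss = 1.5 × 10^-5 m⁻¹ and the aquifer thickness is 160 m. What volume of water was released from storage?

ΔV ≈ 85000 m³

S = Ss × b = 1.5 × 10^-5 m⁻¹ × 160 m = 2.4 × 10^-3
A = 334 ha = 3.34 × 10^6 m²
ΔV = S × A × Δh = 0.0024 × 3.34 × 10^6 m² × 10.6 m = 84970 m³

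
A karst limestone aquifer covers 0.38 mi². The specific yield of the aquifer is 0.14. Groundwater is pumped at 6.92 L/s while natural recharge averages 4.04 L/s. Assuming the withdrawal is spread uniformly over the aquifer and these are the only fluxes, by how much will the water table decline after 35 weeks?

A = 0.38 mi² = 9.842 × 10^5 m²
Net abstraction = 6.92 − 4.04 = 2.88 L/s
Q_net = 2.88 L/s = 248.8 m³/d
t = 35 weeks = 245 d
ΔV = Q × t = 248.8 m³/d × 245 d = 60960 m³
Δh = ΔV / (Sy × A) = 60960 / (0.14 × 9.842 × 10^5) = 0.4424 m

Δh ≈ 0.442 m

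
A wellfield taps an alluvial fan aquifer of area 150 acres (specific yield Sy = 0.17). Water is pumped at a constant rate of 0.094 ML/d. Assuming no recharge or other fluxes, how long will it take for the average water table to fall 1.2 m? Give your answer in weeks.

A = 150 acres = 6.07 × 10^5 m²
ΔV = Sy × A × Δh = 0.17 × 6.07 × 10^5 × 1.2 = 1.238 × 10^5 m³
Q = 0.094 ML/d = 94 m³/d
t = ΔV / Q = 1.238 × 10^5 m³ / 94 m³/d = 1317 d
t = 1317 d ≈ 188.2 weeks

t ≈ 188 weeks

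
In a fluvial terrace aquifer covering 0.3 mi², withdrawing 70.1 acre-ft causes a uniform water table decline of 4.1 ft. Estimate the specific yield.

Sy ≈ 0.089

A = 0.3 mi² = 7.77 × 10^5 m²
Δh = 4.1 ft = 1.25 m
ΔV = 70.1 acre-ft = 86470 m³
Sy = ΔV / (A × Δh) = 86470 m³ / (7.77 × 10^5 m² × 1.25 m) = 0.08905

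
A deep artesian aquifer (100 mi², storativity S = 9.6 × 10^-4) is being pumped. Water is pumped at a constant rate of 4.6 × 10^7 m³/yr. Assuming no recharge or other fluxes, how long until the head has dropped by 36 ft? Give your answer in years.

t ≈ 0.0593 years

A = 100 mi² = 2.59 × 10^8 m²
Δh = 36 ft = 10.97 m
ΔV = S × A × Δh = 9.6 × 10^-4 × 2.59 × 10^8 × 10.97 = 2.728 × 10^6 m³
Q = 4.6 × 10^7 m³/yr = 1.26 × 10^5 m³/d
t = ΔV / Q = 2.728 × 10^6 m³ / 1.26 × 10^5 m³/d = 21.65 d
t = 21.65 d ≈ 0.05931 years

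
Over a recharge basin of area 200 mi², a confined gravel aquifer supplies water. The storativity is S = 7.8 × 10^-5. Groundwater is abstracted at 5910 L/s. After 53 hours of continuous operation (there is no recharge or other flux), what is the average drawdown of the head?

Δh ≈ 27.9 m

A = 200 mi² = 5.18 × 10^8 m²
Q = 5910 L/s = 5.106 × 10^5 m³/d
t = 53 hours = 2.208 d
ΔV = Q × t = 5.106 × 10^5 m³/d × 2.208 d = 1.128 × 10^6 m³
Δh = ΔV / (S × A) = 1.128 × 10^6 / (7.8 × 10^-5 × 5.18 × 10^8) = 27.91 m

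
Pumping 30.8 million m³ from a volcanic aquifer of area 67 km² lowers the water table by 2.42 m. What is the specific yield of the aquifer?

Sy ≈ 0.19

A = 67 km² = 6.7 × 10^7 m²
ΔV = 30.8 million m³ = 3.08 × 10^7 m³
Sy = ΔV / (A × Δh) = 3.08 × 10^7 m³ / (6.7 × 10^7 m² × 2.42 m) = 0.19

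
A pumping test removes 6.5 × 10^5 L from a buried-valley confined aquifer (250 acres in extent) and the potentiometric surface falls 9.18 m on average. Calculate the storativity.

S ≈ 7 × 10^-5

A = 250 acres = 1.012 × 10^6 m²
ΔV = 6.5 × 10^5 L = 650 m³
S = ΔV / (A × Δh) = 650 m³ / (1.012 × 10^6 m² × 9.18 m) = 6.999 × 10^-5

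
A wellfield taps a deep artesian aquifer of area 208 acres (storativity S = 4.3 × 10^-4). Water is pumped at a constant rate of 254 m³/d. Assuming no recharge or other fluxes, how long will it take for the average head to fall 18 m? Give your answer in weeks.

t ≈ 3.66 weeks

A = 208 acres = 8.417 × 10^5 m²
ΔV = S × A × Δh = 4.3 × 10^-4 × 8.417 × 10^5 × 18 = 6515 m³
t = ΔV / Q = 6515 m³ / 254 m³/d = 25.65 d
t = 25.65 d ≈ 3.664 weeks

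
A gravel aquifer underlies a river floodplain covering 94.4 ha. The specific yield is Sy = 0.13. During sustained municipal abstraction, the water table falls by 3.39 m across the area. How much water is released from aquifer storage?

ΔV ≈ 4.16 × 10^5 m³

A = 94.4 ha = 9.44 × 10^5 m²
ΔV = Sy × A × Δh = 0.13 × 9.44 × 10^5 m² × 3.39 m = 4.16 × 10^5 m³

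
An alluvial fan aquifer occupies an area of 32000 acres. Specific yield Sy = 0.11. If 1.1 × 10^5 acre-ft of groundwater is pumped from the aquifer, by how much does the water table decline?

A = 32000 acres = 1.295 × 10^8 m²
ΔV = 1.1 × 10^5 acre-ft = 1.357 × 10^8 m³
Δh = ΔV / (Sy × A) = 1.357 × 10^8 m³ / (0.11 × 1.295 × 10^8 m²) = 9.525 m

Δh ≈ 9.53 m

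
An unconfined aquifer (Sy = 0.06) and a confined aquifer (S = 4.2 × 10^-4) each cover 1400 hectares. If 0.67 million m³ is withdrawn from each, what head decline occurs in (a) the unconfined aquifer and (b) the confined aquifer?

A = 1400 hectares = 1.4 × 10^7 m²
ΔV = 0.67 million m³ = 6.7 × 10^5 m³
Unconfined: Δh_u = ΔV/(Sy·A) = 6.7 × 10^5/(0.06 × 1.4 × 10^7) = 0.7976 m
Confined: Δh_c = ΔV/(S·A) = 6.7 × 10^5/(4.2 × 10^-4 × 1.4 × 10^7) = 113.9 m

Δh_u ≈ 0.798 m; Δh_c ≈ 114 m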